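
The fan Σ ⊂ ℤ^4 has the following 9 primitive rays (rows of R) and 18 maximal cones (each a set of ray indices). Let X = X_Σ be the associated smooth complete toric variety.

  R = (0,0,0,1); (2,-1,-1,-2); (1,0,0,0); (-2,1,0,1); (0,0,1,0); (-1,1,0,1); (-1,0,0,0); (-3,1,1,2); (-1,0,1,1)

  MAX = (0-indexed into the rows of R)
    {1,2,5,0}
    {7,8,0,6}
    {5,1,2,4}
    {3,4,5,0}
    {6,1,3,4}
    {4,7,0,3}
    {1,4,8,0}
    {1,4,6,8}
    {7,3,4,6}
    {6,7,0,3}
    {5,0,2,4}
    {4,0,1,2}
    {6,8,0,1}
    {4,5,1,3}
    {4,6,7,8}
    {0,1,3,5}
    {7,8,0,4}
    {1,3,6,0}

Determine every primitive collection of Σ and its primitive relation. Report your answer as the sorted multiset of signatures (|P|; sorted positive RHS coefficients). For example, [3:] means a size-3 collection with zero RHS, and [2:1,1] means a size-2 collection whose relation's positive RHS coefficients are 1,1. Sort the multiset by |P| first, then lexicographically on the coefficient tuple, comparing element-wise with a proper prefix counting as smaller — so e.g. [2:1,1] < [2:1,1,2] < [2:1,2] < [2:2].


Δ(Σ) — 9 vertices, 12 min non-faces:

  • {2,6}:  v_{2} + v_{6} = 0  so sig = [2:]
  • {1,7}:  v_{1} + v_{7} = v_{6}  so sig = [2:1]
  • {2,3}:  v_{2} + v_{3} = v_{5}  so sig = [2:1]
  • {3,8}:  v_{3} + v_{8} = v_{7}  so sig = [2:1]
  • {5,6}:  v_{5} + v_{6} = v_{3}  so sig = [2:1]
  • {2,8}:  v_{2} + v_{8} = v_{0} + v_{4}  so sig = [2:1,1]
  • {2,7}:  v_{2} + v_{7} = v_{0} + v_{3} + v_{4}  so sig = [2:1,1,1]
  • {5,8}:  v_{5} + v_{8} = v_{0} + v_{3} + v_{4}  so sig = [2:1,1,1]
  • {5,7}:  v_{5} + v_{7} = v_{0} + 2·v_{3} + v_{4}  so sig = [2:1,1,2]
  • {0,4,6}:  v_{0} + v_{4} + v_{6} = v_{8}  so sig = [3:1]
  • {0,1,3,4}:  v_{0} + v_{1} + v_{3} + v_{4} = 0  so sig = [4:]
  • {0,1,4,5}:  v_{0} + v_{1} + v_{4} + v_{5} = v_{2}  so sig = [4:1]

Signatures (|P|; sorted positive RHS coefficients), sorted:
    [2:]
    [2:1]
    [2:1]
    [2:1]
    [2:1]
    [2:1,1]
    [2:1,1,1]
    [2:1,1,1]
    [2:1,1,2]
    [3:1]
    [4:]
    [4:1]


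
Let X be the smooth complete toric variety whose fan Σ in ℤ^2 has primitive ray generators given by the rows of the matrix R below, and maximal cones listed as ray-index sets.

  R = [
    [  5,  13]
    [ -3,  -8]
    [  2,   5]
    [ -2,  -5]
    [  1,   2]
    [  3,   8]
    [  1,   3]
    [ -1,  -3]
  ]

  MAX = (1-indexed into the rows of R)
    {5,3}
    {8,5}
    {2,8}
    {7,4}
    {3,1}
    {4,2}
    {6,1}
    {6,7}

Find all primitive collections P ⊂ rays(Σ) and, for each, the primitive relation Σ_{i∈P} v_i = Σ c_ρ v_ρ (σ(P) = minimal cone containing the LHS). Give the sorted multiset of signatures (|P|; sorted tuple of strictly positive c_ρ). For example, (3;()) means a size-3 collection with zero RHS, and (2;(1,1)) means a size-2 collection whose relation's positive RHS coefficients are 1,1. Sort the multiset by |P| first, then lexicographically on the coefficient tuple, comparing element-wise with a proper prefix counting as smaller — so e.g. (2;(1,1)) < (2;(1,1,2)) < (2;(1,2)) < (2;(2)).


Primitive collections (20):

  P={2,6}:  v_{2} + v_{6} = 0  ⟹  sig = (2;())
  P={3,4}:  v_{3} + v_{4} = 0  ⟹  sig = (2;())
  P={7,8}:  v_{7} + v_{8} = 0  ⟹  sig = (2;())
  P={1,2}:  v_{1} + v_{2} = v_{3}  ⟹  sig = (2;(1))
  P={1,4}:  v_{1} + v_{4} = v_{6}  ⟹  sig = (2;(1))
  P={2,3}:  v_{2} + v_{3} = v_{8}  ⟹  sig = (2;(1))
  P={2,7}:  v_{2} + v_{7} = v_{4}  ⟹  sig = (2;(1))
  P={3,6}:  v_{3} + v_{6} = v_{1}  ⟹  sig = (2;(1))
  P={3,7}:  v_{3} + v_{7} = v_{6}  ⟹  sig = (2;(1))
  P={3,8}:  v_{3} + v_{8} = v_{5}  ⟹  sig = (2;(1))
  P={4,5}:  v_{4} + v_{5} = v_{8}  ⟹  sig = (2;(1))
  P={4,6}:  v_{4} + v_{6} = v_{7}  ⟹  sig = (2;(1))
  P={4,8}:  v_{4} + v_{8} = v_{2}  ⟹  sig = (2;(1))
  P={5,7}:  v_{5} + v_{7} = v_{3}  ⟹  sig = (2;(1))
  P={6,8}:  v_{6} + v_{8} = v_{3}  ⟹  sig = (2;(1))
  P={1,7}:  v_{1} + v_{7} = 2·v_{6}  ⟹  sig = (2;(2))
  P={1,8}:  v_{1} + v_{8} = 2·v_{3}  ⟹  sig = (2;(2))
  P={2,5}:  v_{2} + v_{5} = 2·v_{8}  ⟹  sig = (2;(2))
  P={5,6}:  v_{5} + v_{6} = 2·v_{3}  ⟹  sig = (2;(2))
  P={1,5}:  v_{1} + v_{5} = 3·v_{3}  ⟹  sig = (2;(3))

Sorted signature multiset PRS(X):
    |P|=2: 20 collections, coeffs (), (), (), (1), (1), (1), (1), (1), (1), (1), (1), (1), (1), (1), (1), (2), (2), (2), (2), (3)


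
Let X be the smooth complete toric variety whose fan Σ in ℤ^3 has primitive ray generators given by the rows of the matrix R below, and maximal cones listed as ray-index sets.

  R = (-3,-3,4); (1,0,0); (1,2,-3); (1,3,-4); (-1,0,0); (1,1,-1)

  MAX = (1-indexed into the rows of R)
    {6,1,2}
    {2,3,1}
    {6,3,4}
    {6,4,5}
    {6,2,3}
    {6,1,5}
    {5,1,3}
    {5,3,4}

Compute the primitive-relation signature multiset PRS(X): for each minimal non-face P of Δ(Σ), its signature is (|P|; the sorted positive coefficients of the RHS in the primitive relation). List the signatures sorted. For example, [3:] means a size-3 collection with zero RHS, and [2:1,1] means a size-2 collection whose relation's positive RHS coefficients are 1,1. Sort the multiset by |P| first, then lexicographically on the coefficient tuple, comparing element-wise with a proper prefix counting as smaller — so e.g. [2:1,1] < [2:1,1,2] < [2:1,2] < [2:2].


5 collections generate NE(X_Σ); each relation:

  P={2,5}:  v_{2} + v_{5} = 0  ⟹  sig = [2:]
  P={2,4}:  v_{2} + v_{4} = v_{3} + v_{6}  ⟹  sig = [2:1,1]
  P={1,4}:  v_{1} + v_{4} = 2·v_{5}  ⟹  sig = [2:2]
  P={1,3,6}:  v_{1} + v_{3} + v_{6} = v_{5}  ⟹  sig = [3:1]
  P={3,5,6}:  v_{3} + v_{5} + v_{6} = v_{4}  ⟹  sig = [3:1]

Hence PRS(X_Σ) =
    |P|=2: 3 collections, coeffs (), (1,1), (2)
    |P|=3: 2 collections, coeffs (1), (1)


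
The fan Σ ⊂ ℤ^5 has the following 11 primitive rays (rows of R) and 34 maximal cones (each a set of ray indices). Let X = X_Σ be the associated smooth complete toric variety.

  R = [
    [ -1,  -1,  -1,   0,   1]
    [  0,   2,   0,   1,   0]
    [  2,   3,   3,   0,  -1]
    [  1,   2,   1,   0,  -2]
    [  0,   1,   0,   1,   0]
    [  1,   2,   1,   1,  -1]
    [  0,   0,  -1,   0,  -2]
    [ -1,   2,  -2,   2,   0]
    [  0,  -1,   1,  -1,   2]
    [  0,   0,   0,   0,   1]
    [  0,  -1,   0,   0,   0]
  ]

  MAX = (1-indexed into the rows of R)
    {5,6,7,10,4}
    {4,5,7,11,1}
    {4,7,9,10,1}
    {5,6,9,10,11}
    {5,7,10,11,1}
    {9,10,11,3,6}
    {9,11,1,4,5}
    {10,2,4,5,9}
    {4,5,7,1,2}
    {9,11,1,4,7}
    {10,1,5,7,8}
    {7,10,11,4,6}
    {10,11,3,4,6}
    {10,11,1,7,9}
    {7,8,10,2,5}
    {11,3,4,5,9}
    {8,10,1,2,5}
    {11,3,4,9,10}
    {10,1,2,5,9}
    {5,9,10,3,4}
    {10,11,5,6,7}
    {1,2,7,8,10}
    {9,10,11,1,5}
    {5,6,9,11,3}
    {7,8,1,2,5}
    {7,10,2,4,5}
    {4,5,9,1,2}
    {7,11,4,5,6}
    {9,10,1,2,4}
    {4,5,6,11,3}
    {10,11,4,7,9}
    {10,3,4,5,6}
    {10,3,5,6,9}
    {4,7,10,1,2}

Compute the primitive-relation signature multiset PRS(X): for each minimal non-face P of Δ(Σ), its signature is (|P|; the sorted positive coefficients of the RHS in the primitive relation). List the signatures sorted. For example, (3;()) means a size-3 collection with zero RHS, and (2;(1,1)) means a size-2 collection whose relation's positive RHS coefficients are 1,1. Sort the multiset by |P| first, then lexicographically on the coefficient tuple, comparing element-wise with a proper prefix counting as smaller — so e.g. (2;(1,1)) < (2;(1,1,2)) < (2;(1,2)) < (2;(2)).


The 20 primitive collections of Σ (r=11, n=5):

  P = {1,6}:  v_{1} + v_{6} = v_{5} ; sig = (2;(1))
  P = {2,11}:  v_{2} + v_{11} = v_{5} ; sig = (2;(1))
  P = {1,3}:  v_{1} + v_{3} = v_{4} + v_{5} + v_{9} ; sig = (2;(1,1,1))
  P = {8,9}:  v_{8} + v_{9} = v_{1} + v_{2} + v_{10} ; sig = (2;(1,1,1))
  P = {3,8}:  v_{3} + v_{8} = v_{2} + v_{4} + v_{5} + v_{10} ; sig = (2;(1,1,1,1))
  P = {6,8}:  v_{6} + v_{8} = v_{2} + 2·v_{5} + v_{7} + v_{10} ; sig = (2;(1,1,1,2))
  P = {8,11}:  v_{8} + v_{11} = v_{1} + 2·v_{5} + v_{7} + v_{10} ; sig = (2;(1,1,1,2))
  P = {2,6}:  v_{2} + v_{6} = v_{4} + 2·v_{5} + v_{10} ; sig = (2;(1,1,2))
  P = {3,7}:  v_{3} + v_{7} = 2·v_{4} + v_{10} + v_{11} ; sig = (2;(1,1,2))
  P = {2,3}:  v_{2} + v_{3} = 2·v_{4} + 2·v_{5} + v_{9} + v_{10} ; sig = (2;(1,1,2,2))
  P = {4,8}:  v_{4} + v_{8} = 2·v_{2} + v_{7} ; sig = (2;(1,2))
  P = {5,7,9}:  v_{5} + v_{7} + v_{9} = 0 ; sig = (3;())
  P = {4,6,9}:  v_{4} + v_{6} + v_{9} = v_{3} ; sig = (3;(1))
  P = {2,7,9}:  v_{2} + v_{7} + v_{9} = v_{1} + v_{4} + v_{10} ; sig = (3;(1,1,1))
  P = {6,7,9}:  v_{6} + v_{7} + v_{9} = v_{4} + v_{10} + v_{11} ; sig = (3;(1,1,1))
  P = {1,4,10,11}:  v_{1} + v_{4} + v_{10} + v_{11} = 0 ; sig = (4;())
  P = {1,4,5,10}:  v_{1} + v_{4} + v_{5} + v_{10} = v_{2} ; sig = (4;(1))
  P = {4,5,10,11}:  v_{4} + v_{5} + v_{10} + v_{11} = v_{6} ; sig = (4;(1))
  P = {3,5,10,11}:  v_{3} + v_{5} + v_{10} + v_{11} = 2·v_{6} + v_{9} ; sig = (4;(1,2))
  P = {1,2,5,7,10}:  v_{1} + v_{2} + v_{5} + v_{7} + v_{10} = v_{8} ; sig = (5;(1))

so the primitive-relation signature multiset is
[(2;(1)), (2;(1)), (2;(1,1,1)), (2;(1,1,1)), (2;(1,1,1,1)), (2;(1,1,1,2)), (2;(1,1,1,2)), (2;(1,1,2)), (2;(1,1,2)), (2;(1,1,2,2)), (2;(1,2)), (3;()), (3;(1)), (3;(1,1,1)), (3;(1,1,1)), (4;()), (4;(1)), (4;(1)), (4;(1,2)), (5;(1))]


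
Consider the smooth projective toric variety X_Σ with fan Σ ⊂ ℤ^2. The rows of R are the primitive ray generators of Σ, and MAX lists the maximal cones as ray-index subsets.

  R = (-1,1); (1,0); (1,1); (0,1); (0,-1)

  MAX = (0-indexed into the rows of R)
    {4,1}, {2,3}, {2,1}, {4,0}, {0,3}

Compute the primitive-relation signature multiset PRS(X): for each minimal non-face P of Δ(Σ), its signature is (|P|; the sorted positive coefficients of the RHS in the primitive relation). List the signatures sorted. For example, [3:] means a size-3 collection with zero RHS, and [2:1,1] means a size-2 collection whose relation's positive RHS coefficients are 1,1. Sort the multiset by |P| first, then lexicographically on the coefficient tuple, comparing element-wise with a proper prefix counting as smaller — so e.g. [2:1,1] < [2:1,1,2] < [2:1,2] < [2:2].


Minimal non-faces — 5 found among 5 rays, 5 max cones:

  • {3,4}:  v_{3} + v_{4} = 0  →  sig = [2:]
  • {0,1}:  v_{0} + v_{1} = v_{3}  →  sig = [2:1]
  • {1,3}:  v_{1} + v_{3} = v_{2}  →  sig = [2:1]
  • {2,4}:  v_{2} + v_{4} = v_{1}  →  sig = [2:1]
  • {0,2}:  v_{0} + v_{2} = 2·v_{3}  →  sig = [2:2]

Hence PRS(X_Σ) =
    [2:]
    [2:1]
    [2:1]
    [2:1]
    [2:2]


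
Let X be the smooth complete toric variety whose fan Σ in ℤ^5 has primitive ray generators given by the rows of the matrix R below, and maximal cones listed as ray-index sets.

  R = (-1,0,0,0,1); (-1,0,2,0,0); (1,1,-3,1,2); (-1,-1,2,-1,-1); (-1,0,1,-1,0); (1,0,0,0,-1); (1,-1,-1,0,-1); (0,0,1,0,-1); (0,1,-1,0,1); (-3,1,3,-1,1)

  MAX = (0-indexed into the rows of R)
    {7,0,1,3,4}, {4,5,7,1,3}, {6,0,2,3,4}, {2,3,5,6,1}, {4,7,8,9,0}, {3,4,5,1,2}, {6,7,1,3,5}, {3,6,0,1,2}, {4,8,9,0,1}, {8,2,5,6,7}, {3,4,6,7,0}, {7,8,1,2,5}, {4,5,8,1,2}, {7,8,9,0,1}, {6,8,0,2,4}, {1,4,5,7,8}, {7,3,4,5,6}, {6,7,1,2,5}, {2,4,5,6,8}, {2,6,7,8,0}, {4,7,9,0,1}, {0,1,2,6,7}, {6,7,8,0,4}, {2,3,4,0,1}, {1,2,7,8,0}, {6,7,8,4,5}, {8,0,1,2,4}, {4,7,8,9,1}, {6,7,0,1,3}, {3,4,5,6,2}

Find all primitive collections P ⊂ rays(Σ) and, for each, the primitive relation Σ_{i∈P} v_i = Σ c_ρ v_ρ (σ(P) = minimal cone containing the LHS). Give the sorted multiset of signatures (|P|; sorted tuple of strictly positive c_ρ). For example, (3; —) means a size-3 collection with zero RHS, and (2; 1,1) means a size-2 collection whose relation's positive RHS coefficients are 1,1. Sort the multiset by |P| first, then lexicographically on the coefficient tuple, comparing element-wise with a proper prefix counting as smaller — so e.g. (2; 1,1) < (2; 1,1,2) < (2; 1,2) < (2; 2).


The 11 primitive collections of Σ (r=10, n=5):

  • {0,5}:  v_{0} + v_{5} = 0 — sig = (2; —)
  • {3,8}:  v_{3} + v_{8} = v_{4} — sig = (2; 1)
  • {6,9}:  v_{6} + v_{9} = v_{0} + v_{4} + v_{7} — sig = (2; 1,1,1)
  • {5,9}:  v_{5} + v_{9} = v_{1} + v_{4} + v_{7} + v_{8} — sig = (2; 1,1,1,1)
  • {3,9}:  v_{3} + v_{9} = v_{0} + v_{1} + 2·v_{4} + v_{7} — sig = (2; 1,1,1,2)
  • {2,9}:  v_{2} + v_{9} = v_{0} + v_{1} + 2·v_{8} — sig = (2; 1,1,2)
  • {1,6,8}:  v_{1} + v_{6} + v_{8} = 0 — sig = (3; —)
  • {2,3,7}:  v_{2} + v_{3} + v_{7} = 0 — sig = (3; —)
  • {1,4,6}:  v_{1} + v_{4} + v_{6} = v_{3} — sig = (3; 1)
  • {2,4,7}:  v_{2} + v_{4} + v_{7} = v_{8} — sig = (3; 1)
  • {0,1,4,7,8}:  v_{0} + v_{1} + v_{4} + v_{7} + v_{8} = v_{9} — sig = (5; 1)

Signatures (|P|; sorted positive RHS coefficients), sorted:
[(2; —), (2; 1), (2; 1,1,1), (2; 1,1,1,1), (2; 1,1,1,2), (2; 1,1,2), (3; —), (3; —), (3; 1), (3; 1), (5; 1)]


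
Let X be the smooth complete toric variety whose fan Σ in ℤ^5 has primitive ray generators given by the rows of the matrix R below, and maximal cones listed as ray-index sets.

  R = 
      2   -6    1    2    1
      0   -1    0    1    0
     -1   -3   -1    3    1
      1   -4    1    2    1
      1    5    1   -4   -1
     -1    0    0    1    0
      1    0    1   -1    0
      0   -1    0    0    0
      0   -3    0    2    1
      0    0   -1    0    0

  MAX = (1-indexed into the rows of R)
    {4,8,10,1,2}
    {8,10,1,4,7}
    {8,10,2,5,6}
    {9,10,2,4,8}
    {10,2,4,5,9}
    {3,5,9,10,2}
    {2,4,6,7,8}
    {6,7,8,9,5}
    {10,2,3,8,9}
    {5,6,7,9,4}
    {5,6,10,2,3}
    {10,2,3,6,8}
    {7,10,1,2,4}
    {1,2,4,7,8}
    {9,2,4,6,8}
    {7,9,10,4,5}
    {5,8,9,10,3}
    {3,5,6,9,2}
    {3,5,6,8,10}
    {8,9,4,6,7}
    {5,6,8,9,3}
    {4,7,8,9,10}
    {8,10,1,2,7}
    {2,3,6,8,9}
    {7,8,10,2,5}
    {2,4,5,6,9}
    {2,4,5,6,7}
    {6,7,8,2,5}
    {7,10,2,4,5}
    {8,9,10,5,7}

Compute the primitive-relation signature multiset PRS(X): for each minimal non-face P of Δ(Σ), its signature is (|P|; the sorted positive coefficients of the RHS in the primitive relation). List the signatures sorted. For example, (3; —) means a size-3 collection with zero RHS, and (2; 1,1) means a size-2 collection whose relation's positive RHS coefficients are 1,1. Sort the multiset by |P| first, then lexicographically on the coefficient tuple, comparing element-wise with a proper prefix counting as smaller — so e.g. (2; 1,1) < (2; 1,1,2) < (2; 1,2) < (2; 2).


Minimal non-faces — 14 found among 10 rays, 30 max cones:

  P={3,7}:  v_{3} + v_{7} = v_{9}  so sig = (2; 1)
  P={1,6}:  v_{1} + v_{6} = v_{2} + v_{4} + v_{8}  so sig = (2; 1,1,1)
  P={1,3}:  v_{1} + v_{3} = v_{2} + v_{4} + v_{8} + v_{9} + v_{10}  so sig = (2; 1,1,1,1,1)
  P={1,9}:  v_{1} + v_{9} = 2·v_{4} + v_{8} + v_{10}  so sig = (2; 1,1,2)
  P={1,5}:  v_{1} + v_{5} = v_{2} + 3·v_{7} + v_{10}  so sig = (2; 1,1,3)
  P={3,4}:  v_{3} + v_{4} = v_{2} + 2·v_{9}  so sig = (2; 1,2)
  P={6,7,10}:  v_{6} + v_{7} + v_{10} = 0  so sig = (3; —)
  P={2,7,9}:  v_{2} + v_{7} + v_{9} = v_{4}  so sig = (3; 1)
  P={6,9,10}:  v_{6} + v_{9} + v_{10} = v_{3}  so sig = (3; 1)
  P={4,6,10}:  v_{4} + v_{6} + v_{10} = v_{2} + v_{9}  so sig = (3; 1,1)
  P={4,5,8}:  v_{4} + v_{5} + v_{8} = 2·v_{7}  so sig = (3; 2)
  P={2,3,5,8}:  v_{2} + v_{3} + v_{5} + v_{8} = 0  so sig = (4; —)
  P={2,5,8,9}:  v_{2} + v_{5} + v_{8} + v_{9} = v_{7}  so sig = (4; 1)
  P={2,4,7,8,10}:  v_{2} + v_{4} + v_{7} + v_{8} + v_{10} = v_{1}  so sig = (5; 1)

Hence PRS(X_Σ) =
{ (2; 1),  (2; 1,1,1),  (2; 1,1,1,1,1),  (2; 1,1,2),  (2; 1,1,3),  (2; 1,2),  (3; —),  (3; 1) ×2,  (3; 1,1),  (3; 2),  (4; —),  (4; 1),  (5; 1) }


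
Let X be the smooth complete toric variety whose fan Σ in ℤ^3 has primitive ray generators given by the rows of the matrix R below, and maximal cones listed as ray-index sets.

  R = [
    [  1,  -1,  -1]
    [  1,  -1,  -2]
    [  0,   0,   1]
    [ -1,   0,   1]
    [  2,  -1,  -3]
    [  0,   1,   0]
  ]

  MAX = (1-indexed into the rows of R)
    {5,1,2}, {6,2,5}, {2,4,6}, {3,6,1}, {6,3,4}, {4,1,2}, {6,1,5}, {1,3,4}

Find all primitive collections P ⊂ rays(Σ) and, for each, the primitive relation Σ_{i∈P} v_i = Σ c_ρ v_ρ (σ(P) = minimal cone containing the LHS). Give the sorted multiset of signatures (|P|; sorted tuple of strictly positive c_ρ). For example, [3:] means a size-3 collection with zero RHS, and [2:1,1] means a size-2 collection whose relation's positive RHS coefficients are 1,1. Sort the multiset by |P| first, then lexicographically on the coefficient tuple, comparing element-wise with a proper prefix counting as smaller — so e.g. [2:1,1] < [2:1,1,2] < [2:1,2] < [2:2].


5 minimal non-faces of Δ(Σ) (on 6 rays):

  P={2,3}:  v_{2} + v_{3} = v_{1}  ⟹  sig = [2:1]
  P={4,5}:  v_{4} + v_{5} = v_{2}  ⟹  sig = [2:1]
  P={3,5}:  v_{3} + v_{5} = 2·v_{1} + v_{6}  ⟹  sig = [2:1,2]
  P={1,4,6}:  v_{1} + v_{4} + v_{6} = 0  ⟹  sig = [3:]
  P={1,2,6}:  v_{1} + v_{2} + v_{6} = v_{5}  ⟹  sig = [3:1]

Hence PRS(X_Σ) =
    |P|=2: 3 collections, coeffs (1), (1), (1,2)
    |P|=3: 2 collections, coeffs (), (1)


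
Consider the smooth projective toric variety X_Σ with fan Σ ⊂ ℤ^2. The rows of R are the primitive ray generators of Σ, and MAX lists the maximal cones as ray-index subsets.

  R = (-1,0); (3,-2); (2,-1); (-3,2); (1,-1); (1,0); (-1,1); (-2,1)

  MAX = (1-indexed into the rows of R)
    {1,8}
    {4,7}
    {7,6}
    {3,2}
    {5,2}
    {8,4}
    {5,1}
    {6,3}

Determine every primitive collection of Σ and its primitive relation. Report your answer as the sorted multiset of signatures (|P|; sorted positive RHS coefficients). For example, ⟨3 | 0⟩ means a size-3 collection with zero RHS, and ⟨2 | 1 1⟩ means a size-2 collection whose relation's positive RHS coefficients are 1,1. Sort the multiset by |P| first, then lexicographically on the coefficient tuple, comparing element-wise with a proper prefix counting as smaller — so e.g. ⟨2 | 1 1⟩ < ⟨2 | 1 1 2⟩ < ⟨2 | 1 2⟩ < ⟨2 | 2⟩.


The 20 primitive collections of Σ (r=8, n=2):

  P = {1,6}:  v_{1} + v_{6} = 0  so sig = ⟨2 | 0⟩
  P = {2,4}:  v_{2} + v_{4} = 0  so sig = ⟨2 | 0⟩
  P = {3,8}:  v_{3} + v_{8} = 0  so sig = ⟨2 | 0⟩
  P = {5,7}:  v_{5} + v_{7} = 0  so sig = ⟨2 | 0⟩
  P = {1,3}:  v_{1} + v_{3} = v_{5}  so sig = ⟨2 | 1⟩
  P = {1,7}:  v_{1} + v_{7} = v_{8}  so sig = ⟨2 | 1⟩
  P = {2,7}:  v_{2} + v_{7} = v_{3}  so sig = ⟨2 | 1⟩
  P = {2,8}:  v_{2} + v_{8} = v_{5}  so sig = ⟨2 | 1⟩
  P = {3,4}:  v_{3} + v_{4} = v_{7}  so sig = ⟨2 | 1⟩
  P = {3,5}:  v_{3} + v_{5} = v_{2}  so sig = ⟨2 | 1⟩
  P = {3,7}:  v_{3} + v_{7} = v_{6}  so sig = ⟨2 | 1⟩
  P = {4,5}:  v_{4} + v_{5} = v_{8}  so sig = ⟨2 | 1⟩
  P = {5,6}:  v_{5} + v_{6} = v_{3}  so sig = ⟨2 | 1⟩
  P = {5,8}:  v_{5} + v_{8} = v_{1}  so sig = ⟨2 | 1⟩
  P = {6,8}:  v_{6} + v_{8} = v_{7}  so sig = ⟨2 | 1⟩
  P = {7,8}:  v_{7} + v_{8} = v_{4}  so sig = ⟨2 | 1⟩
  P = {1,2}:  v_{1} + v_{2} = 2·v_{5}  so sig = ⟨2 | 2⟩
  P = {1,4}:  v_{1} + v_{4} = 2·v_{8}  so sig = ⟨2 | 2⟩
  P = {2,6}:  v_{2} + v_{6} = 2·v_{3}  so sig = ⟨2 | 2⟩
  P = {4,6}:  v_{4} + v_{6} = 2·v_{7}  so sig = ⟨2 | 2⟩

Sorted signature multiset PRS(X):
[⟨2 | 0⟩, ⟨2 | 0⟩, ⟨2 | 0⟩, ⟨2 | 0⟩, ⟨2 | 1⟩, ⟨2 | 1⟩, ⟨2 | 1⟩, ⟨2 | 1⟩, ⟨2 | 1⟩, ⟨2 | 1⟩, ⟨2 | 1⟩, ⟨2 | 1⟩, ⟨2 | 1⟩, ⟨2 | 1⟩, ⟨2 | 1⟩, ⟨2 | 1⟩, ⟨2 | 2⟩, ⟨2 | 2⟩, ⟨2 | 2⟩, ⟨2 | 2⟩]


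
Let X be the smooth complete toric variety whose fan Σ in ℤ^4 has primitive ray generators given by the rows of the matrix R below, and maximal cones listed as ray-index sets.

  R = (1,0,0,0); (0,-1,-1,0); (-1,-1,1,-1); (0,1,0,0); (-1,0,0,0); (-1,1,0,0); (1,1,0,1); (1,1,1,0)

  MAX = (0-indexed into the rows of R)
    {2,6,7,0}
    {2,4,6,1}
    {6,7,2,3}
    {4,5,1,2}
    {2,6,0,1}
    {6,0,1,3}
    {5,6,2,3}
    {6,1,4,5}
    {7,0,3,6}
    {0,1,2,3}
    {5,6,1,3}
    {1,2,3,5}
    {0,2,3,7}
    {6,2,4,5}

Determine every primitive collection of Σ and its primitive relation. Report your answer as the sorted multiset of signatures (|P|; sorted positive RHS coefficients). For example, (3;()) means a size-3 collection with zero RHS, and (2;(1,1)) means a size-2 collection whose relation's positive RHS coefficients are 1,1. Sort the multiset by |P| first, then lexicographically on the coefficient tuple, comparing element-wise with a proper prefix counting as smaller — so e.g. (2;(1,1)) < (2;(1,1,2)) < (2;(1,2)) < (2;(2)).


Primitive collections (9):

  • {0,4}:  v_{0} + v_{4} = 0  ⟹  sig = (2;())
  • {0,5}:  v_{0} + v_{5} = v_{3}  ⟹  sig = (2;(1))
  • {1,7}:  v_{1} + v_{7} = v_{0}  ⟹  sig = (2;(1))
  • {3,4}:  v_{3} + v_{4} = v_{5}  ⟹  sig = (2;(1))
  • {4,7}:  v_{4} + v_{7} = v_{2} + v_{3} + v_{6}  ⟹  sig = (2;(1,1,1))
  • {5,7}:  v_{5} + v_{7} = v_{2} + 2·v_{3} + v_{6}  ⟹  sig = (2;(1,1,2))
  • {1,2,3,6}:  v_{1} + v_{2} + v_{3} + v_{6} = 0  ⟹  sig = (4;())
  • {0,2,3,6}:  v_{0} + v_{2} + v_{3} + v_{6} = v_{7}  ⟹  sig = (4;(1))
  • {1,2,5,6}:  v_{1} + v_{2} + v_{5} + v_{6} = v_{4}  ⟹  sig = (4;(1))

Hence PRS(X_Σ) =
    (2;())
    (2;(1))
    (2;(1))
    (2;(1))
    (2;(1,1,1))
    (2;(1,1,2))
    (4;())
    (4;(1))
    (4;(1))


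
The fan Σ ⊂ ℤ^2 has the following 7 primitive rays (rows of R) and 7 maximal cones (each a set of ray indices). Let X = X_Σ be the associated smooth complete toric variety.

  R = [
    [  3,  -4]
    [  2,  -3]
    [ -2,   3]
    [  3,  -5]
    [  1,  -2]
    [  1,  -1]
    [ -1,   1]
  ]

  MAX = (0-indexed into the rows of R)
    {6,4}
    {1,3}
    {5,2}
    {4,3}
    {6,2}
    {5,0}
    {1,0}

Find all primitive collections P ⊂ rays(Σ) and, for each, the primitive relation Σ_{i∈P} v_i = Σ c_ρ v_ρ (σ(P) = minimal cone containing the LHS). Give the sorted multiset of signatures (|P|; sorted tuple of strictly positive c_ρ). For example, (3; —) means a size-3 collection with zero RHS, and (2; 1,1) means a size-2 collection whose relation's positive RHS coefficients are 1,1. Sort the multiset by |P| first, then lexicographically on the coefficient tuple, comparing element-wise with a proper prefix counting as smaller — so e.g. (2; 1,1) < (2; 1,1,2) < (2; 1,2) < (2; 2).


The 14 primitive collections of Σ (r=7, n=2):

  P={1,2}:  v_{1} + v_{2} = 0  →  sig = (2; —)
  P={5,6}:  v_{5} + v_{6} = 0  →  sig = (2; —)
  P={0,2}:  v_{0} + v_{2} = v_{5}  →  sig = (2; 1)
  P={0,6}:  v_{0} + v_{6} = v_{1}  →  sig = (2; 1)
  P={1,4}:  v_{1} + v_{4} = v_{3}  →  sig = (2; 1)
  P={1,5}:  v_{1} + v_{5} = v_{0}  →  sig = (2; 1)
  P={1,6}:  v_{1} + v_{6} = v_{4}  →  sig = (2; 1)
  P={2,3}:  v_{2} + v_{3} = v_{4}  →  sig = (2; 1)
  P={2,4}:  v_{2} + v_{4} = v_{6}  →  sig = (2; 1)
  P={4,5}:  v_{4} + v_{5} = v_{1}  →  sig = (2; 1)
  P={0,4}:  v_{0} + v_{4} = 2·v_{1}  →  sig = (2; 2)
  P={3,5}:  v_{3} + v_{5} = 2·v_{1}  →  sig = (2; 2)
  P={3,6}:  v_{3} + v_{6} = 2·v_{4}  →  sig = (2; 2)
  P={0,3}:  v_{0} + v_{3} = 3·v_{1}  →  sig = (2; 3)

Hence PRS(X_Σ) =
    (2; —)
    (2; —)
    (2; 1)
    (2; 1)
    (2; 1)
    (2; 1)
    (2; 1)
    (2; 1)
    (2; 1)
    (2; 1)
    (2; 2)
    (2; 2)
    (2; 2)
    (2; 3)


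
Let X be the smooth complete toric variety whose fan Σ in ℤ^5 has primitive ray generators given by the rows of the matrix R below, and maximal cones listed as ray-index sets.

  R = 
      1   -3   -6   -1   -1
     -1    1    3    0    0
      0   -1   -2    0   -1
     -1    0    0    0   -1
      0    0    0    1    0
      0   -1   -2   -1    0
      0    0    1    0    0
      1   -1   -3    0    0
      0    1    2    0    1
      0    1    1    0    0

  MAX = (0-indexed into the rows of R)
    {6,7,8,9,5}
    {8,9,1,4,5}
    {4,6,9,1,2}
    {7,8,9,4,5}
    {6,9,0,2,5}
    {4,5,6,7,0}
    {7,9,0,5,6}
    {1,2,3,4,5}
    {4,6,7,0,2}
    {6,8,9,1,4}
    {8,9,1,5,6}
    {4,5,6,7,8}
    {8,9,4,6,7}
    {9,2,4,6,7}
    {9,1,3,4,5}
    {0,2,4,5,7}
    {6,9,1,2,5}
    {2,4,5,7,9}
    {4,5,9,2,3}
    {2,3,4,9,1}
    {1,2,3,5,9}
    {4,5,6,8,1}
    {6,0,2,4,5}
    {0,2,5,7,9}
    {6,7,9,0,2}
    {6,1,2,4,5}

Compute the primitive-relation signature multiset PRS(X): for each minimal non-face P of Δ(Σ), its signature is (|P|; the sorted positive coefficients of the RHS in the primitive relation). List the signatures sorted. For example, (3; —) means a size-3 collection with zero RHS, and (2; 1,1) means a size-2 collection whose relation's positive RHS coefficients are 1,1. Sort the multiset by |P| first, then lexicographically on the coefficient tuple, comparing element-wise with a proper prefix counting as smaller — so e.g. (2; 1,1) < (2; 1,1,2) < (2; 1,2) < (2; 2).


Δ(Σ) — 10 vertices, 12 min non-faces:

  {1,7}:  v_{1} + v_{7} = 0 ; sig = (2; —)
  {2,8}:  v_{2} + v_{8} = 0 ; sig = (2; —)
  {3,6}:  v_{3} + v_{6} = v_{1} + v_{2} ; sig = (2; 1,1)
  {0,1}:  v_{0} + v_{1} = v_{2} + v_{5} + v_{6} ; sig = (2; 1,1,1)
  {0,8}:  v_{0} + v_{8} = v_{5} + v_{6} + v_{7} ; sig = (2; 1,1,1)
  {3,7}:  v_{3} + v_{7} = v_{2} + v_{4} + v_{5} + v_{9} ; sig = (2; 1,1,1,1)
  {3,8}:  v_{3} + v_{8} = v_{1} + v_{4} + v_{5} + v_{9} ; sig = (2; 1,1,1,1)
  {0,3}:  v_{0} + v_{3} = 2·v_{2} + v_{5} ; sig = (2; 1,2)
  {0,4,9}:  v_{0} + v_{4} + v_{9} = v_{2} + v_{7} ; sig = (3; 1,1)
  {4,5,6,9}:  v_{4} + v_{5} + v_{6} + v_{9} = 0 ; sig = (4; —)
  {2,5,6,7}:  v_{2} + v_{5} + v_{6} + v_{7} = v_{0} ; sig = (4; 1)
  {1,2,4,5,9}:  v_{1} + v_{2} + v_{4} + v_{5} + v_{9} = v_{3} ; sig = (5; 1)

so the primitive-relation signature multiset is
[(2; —), (2; —), (2; 1,1), (2; 1,1,1), (2; 1,1,1), (2; 1,1,1,1), (2; 1,1,1,1), (2; 1,2), (3; 1,1), (4; —), (4; 1), (5; 1)]


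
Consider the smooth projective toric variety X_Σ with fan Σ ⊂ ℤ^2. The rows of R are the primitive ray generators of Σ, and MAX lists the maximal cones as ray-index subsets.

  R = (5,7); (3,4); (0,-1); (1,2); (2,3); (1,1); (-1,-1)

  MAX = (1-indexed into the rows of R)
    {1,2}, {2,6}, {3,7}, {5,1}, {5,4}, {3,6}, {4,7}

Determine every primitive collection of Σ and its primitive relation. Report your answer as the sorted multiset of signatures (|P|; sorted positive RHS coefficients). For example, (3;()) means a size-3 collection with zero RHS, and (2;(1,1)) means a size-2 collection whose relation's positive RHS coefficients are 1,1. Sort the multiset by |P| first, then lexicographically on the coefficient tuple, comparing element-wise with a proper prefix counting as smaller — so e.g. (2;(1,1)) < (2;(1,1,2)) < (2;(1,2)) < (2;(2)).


The 14 primitive collections of Σ (r=7, n=2):

  {6,7}:  v_{6} + v_{7} = 0 — sig = (2;())
  {2,5}:  v_{2} + v_{5} = v_{1} — sig = (2;(1))
  {2,7}:  v_{2} + v_{7} = v_{5} — sig = (2;(1))
  {3,4}:  v_{3} + v_{4} = v_{6} — sig = (2;(1))
  {4,6}:  v_{4} + v_{6} = v_{5} — sig = (2;(1))
  {5,6}:  v_{5} + v_{6} = v_{2} — sig = (2;(1))
  {5,7}:  v_{5} + v_{7} = v_{4} — sig = (2;(1))
  {1,3}:  v_{1} + v_{3} = v_{2} + 2·v_{6} — sig = (2;(1,2))
  {1,6}:  v_{1} + v_{6} = 2·v_{2} — sig = (2;(2))
  {1,7}:  v_{1} + v_{7} = 2·v_{5} — sig = (2;(2))
  {2,4}:  v_{2} + v_{4} = 2·v_{5} — sig = (2;(2))
  {3,5}:  v_{3} + v_{5} = 2·v_{6} — sig = (2;(2))
  {1,4}:  v_{1} + v_{4} = 3·v_{5} — sig = (2;(3))
  {2,3}:  v_{2} + v_{3} = 3·v_{6} — sig = (2;(3))

so the primitive-relation signature multiset is
[(2;()), (2;(1)), (2;(1)), (2;(1)), (2;(1)), (2;(1)), (2;(1)), (2;(1,2)), (2;(2)), (2;(2)), (2;(2)), (2;(2)), (2;(3)), (2;(3))]


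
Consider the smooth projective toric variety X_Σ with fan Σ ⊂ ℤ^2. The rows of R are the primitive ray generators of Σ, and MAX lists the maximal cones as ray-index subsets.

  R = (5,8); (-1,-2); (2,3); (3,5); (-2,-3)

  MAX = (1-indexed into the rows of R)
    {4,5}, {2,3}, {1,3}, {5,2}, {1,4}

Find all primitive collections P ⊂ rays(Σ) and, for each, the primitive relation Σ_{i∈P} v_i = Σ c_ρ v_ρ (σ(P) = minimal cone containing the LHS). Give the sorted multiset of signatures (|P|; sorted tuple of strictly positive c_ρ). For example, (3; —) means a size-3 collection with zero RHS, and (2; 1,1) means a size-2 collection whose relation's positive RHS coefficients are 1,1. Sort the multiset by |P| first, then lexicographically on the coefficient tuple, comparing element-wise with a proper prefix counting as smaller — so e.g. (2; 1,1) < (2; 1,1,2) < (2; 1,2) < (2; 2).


The 5 primitive collections of Σ (r=5, n=2):

  P={3,5}:  v_{3} + v_{5} = 0  ⇒ sig = (2; —)
  P={1,5}:  v_{1} + v_{5} = v_{4}  ⇒ sig = (2; 1)
  P={2,4}:  v_{2} + v_{4} = v_{3}  ⇒ sig = (2; 1)
  P={3,4}:  v_{3} + v_{4} = v_{1}  ⇒ sig = (2; 1)
  P={1,2}:  v_{1} + v_{2} = 2·v_{3}  ⇒ sig = (2; 2)

Signatures (|P|; sorted positive RHS coefficients), sorted:
{ (2; —),  (2; 1) ×3,  (2; 2) }


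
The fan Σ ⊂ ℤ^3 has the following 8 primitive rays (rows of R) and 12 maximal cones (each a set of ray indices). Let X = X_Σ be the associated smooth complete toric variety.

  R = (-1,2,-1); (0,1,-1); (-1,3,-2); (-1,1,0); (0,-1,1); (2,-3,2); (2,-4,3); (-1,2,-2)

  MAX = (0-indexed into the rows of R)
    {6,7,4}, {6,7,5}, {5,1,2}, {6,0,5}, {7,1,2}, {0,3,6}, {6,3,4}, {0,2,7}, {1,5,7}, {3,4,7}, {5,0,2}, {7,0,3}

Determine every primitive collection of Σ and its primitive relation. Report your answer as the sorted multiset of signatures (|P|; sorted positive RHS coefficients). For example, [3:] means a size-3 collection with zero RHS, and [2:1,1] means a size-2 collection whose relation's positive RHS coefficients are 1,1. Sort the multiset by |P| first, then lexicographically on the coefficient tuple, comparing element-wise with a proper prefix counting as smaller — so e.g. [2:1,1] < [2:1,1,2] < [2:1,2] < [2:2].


The 14 primitive collections of Σ (r=8, n=3):

  • {1,4}:  v_{1} + v_{4} = 0  ⇒ sig = [2:]
  • {0,1}:  v_{0} + v_{1} = v_{2}  ⇒ sig = [2:1]
  • {0,4}:  v_{0} + v_{4} = v_{3}  ⇒ sig = [2:1]
  • {1,3}:  v_{1} + v_{3} = v_{0}  ⇒ sig = [2:1]
  • {1,6}:  v_{1} + v_{6} = v_{5}  ⇒ sig = [2:1]
  • {2,4}:  v_{2} + v_{4} = v_{0}  ⇒ sig = [2:1]
  • {4,5}:  v_{4} + v_{5} = v_{6}  ⇒ sig = [2:1]
  • {2,6}:  v_{2} + v_{6} = v_{0} + v_{5}  ⇒ sig = [2:1,1]
  • {3,5}:  v_{3} + v_{5} = v_{0} + v_{6}  ⇒ sig = [2:1,1]
  • {2,3}:  v_{2} + v_{3} = 2·v_{0}  ⇒ sig = [2:2]
  • {0,6,7}:  v_{0} + v_{6} + v_{7} = 0  ⇒ sig = [3:]
  • {0,5,7}:  v_{0} + v_{5} + v_{7} = v_{1}  ⇒ sig = [3:1]
  • {3,6,7}:  v_{3} + v_{6} + v_{7} = v_{4}  ⇒ sig = [3:1]
  • {2,5,7}:  v_{2} + v_{5} + v_{7} = 2·v_{1}  ⇒ sig = [3:2]

so the primitive-relation signature multiset is
{ [2:],  [2:1] ×6,  [2:1,1] ×2,  [2:2],  [3:],  [3:1] ×2,  [3:2] }


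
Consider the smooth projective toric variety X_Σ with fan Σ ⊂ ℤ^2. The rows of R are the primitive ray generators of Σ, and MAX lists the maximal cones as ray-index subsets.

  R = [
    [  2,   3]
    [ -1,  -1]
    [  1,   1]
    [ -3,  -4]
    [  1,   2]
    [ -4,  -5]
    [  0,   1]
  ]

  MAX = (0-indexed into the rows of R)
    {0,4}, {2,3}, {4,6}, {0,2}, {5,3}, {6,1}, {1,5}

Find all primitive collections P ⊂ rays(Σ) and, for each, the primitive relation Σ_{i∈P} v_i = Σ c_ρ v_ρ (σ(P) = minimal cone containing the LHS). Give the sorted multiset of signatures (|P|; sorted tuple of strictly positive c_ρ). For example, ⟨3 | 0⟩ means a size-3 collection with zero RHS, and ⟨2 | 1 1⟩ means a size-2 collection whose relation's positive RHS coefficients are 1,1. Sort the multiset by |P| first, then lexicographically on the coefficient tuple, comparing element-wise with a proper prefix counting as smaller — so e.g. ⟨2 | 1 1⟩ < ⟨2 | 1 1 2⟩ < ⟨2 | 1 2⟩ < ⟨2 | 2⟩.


Minimal non-faces — 14 found among 7 rays, 7 max cones:

  P={1,2}:  v_{1} + v_{2} = 0  so sig = ⟨2 | 0⟩
  P={0,1}:  v_{0} + v_{1} = v_{4}  so sig = ⟨2 | 1⟩
  P={0,3}:  v_{0} + v_{3} = v_{1}  so sig = ⟨2 | 1⟩
  P={1,3}:  v_{1} + v_{3} = v_{5}  so sig = ⟨2 | 1⟩
  P={1,4}:  v_{1} + v_{4} = v_{6}  so sig = ⟨2 | 1⟩
  P={2,4}:  v_{2} + v_{4} = v_{0}  so sig = ⟨2 | 1⟩
  P={2,5}:  v_{2} + v_{5} = v_{3}  so sig = ⟨2 | 1⟩
  P={2,6}:  v_{2} + v_{6} = v_{4}  so sig = ⟨2 | 1⟩
  P={0,5}:  v_{0} + v_{5} = 2·v_{1}  so sig = ⟨2 | 2⟩
  P={0,6}:  v_{0} + v_{6} = 2·v_{4}  so sig = ⟨2 | 2⟩
  P={3,4}:  v_{3} + v_{4} = 2·v_{1}  so sig = ⟨2 | 2⟩
  P={3,6}:  v_{3} + v_{6} = 3·v_{1}  so sig = ⟨2 | 3⟩
  P={4,5}:  v_{4} + v_{5} = 3·v_{1}  so sig = ⟨2 | 3⟩
  P={5,6}:  v_{5} + v_{6} = 4·v_{1}  so sig = ⟨2 | 4⟩

so the primitive-relation signature multiset is
[⟨2 | 0⟩, ⟨2 | 1⟩, ⟨2 | 1⟩, ⟨2 | 1⟩, ⟨2 | 1⟩, ⟨2 | 1⟩, ⟨2 | 1⟩, ⟨2 | 1⟩, ⟨2 | 2⟩, ⟨2 | 2⟩, ⟨2 | 2⟩, ⟨2 | 3⟩, ⟨2 | 3⟩, ⟨2 | 4⟩]


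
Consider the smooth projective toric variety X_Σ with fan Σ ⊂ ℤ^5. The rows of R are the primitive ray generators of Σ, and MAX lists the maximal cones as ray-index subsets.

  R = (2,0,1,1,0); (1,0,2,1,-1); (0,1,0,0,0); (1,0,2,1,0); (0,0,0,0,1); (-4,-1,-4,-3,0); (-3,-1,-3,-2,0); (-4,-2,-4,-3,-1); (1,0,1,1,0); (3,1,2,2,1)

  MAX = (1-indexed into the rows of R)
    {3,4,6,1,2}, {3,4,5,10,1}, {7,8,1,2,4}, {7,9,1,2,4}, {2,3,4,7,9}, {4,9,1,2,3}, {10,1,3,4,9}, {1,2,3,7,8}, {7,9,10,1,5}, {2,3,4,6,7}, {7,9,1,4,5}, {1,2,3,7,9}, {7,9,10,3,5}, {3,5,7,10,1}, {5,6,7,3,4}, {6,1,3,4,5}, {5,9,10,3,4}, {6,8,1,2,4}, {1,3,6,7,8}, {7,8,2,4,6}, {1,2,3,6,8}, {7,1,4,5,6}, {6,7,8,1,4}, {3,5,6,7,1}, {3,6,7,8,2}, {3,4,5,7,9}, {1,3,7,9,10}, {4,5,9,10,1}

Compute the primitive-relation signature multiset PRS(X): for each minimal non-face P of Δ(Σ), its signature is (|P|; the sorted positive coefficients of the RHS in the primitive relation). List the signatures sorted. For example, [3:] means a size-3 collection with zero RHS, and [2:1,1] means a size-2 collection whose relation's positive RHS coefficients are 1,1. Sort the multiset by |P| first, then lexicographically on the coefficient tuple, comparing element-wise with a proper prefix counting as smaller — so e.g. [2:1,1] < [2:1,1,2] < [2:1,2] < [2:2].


12 collections generate NE(X_Σ); each relation:

  {2,5}:  v_{2} + v_{5} = v_{4} — sig = [2:1]
  {6,9}:  v_{6} + v_{9} = v_{7} — sig = [2:1]
  {8,10}:  v_{8} + v_{10} = v_{1} + v_{7} — sig = [2:1,1]
  {2,10}:  v_{2} + v_{10} = v_{1} + v_{3} + v_{4} + v_{9} — sig = [2:1,1,1,1]
  {5,8}:  v_{5} + v_{8} = v_{1} + v_{4} + v_{6} + v_{7} — sig = [2:1,1,1,1]
  {6,10}:  v_{6} + v_{10} = v_{1} + v_{3} + v_{5} + v_{7} — sig = [2:1,1,1,1]
  {8,9}:  v_{8} + v_{9} = v_{1} + v_{2} + 2·v_{7} — sig = [2:1,1,2]
  {3,4,8}:  v_{3} + v_{4} + v_{8} = v_{2} + v_{6} — sig = [3:1,1]
  {4,7,10}:  v_{4} + v_{7} + v_{10} = v_{5} + v_{9} — sig = [3:1,1]
  {1,3,4,7}:  v_{1} + v_{3} + v_{4} + v_{7} = 0 — sig = [4:]
  {1,2,6,7}:  v_{1} + v_{2} + v_{6} + v_{7} = v_{8} — sig = [4:1]
  {1,3,5,9}:  v_{1} + v_{3} + v_{5} + v_{9} = v_{10} — sig = [4:1]

Sorted signature multiset PRS(X):
    [2:1]
    [2:1]
    [2:1,1]
    [2:1,1,1,1]
    [2:1,1,1,1]
    [2:1,1,1,1]
    [2:1,1,2]
    [3:1,1]
    [3:1,1]
    [4:]
    [4:1]
    [4:1]


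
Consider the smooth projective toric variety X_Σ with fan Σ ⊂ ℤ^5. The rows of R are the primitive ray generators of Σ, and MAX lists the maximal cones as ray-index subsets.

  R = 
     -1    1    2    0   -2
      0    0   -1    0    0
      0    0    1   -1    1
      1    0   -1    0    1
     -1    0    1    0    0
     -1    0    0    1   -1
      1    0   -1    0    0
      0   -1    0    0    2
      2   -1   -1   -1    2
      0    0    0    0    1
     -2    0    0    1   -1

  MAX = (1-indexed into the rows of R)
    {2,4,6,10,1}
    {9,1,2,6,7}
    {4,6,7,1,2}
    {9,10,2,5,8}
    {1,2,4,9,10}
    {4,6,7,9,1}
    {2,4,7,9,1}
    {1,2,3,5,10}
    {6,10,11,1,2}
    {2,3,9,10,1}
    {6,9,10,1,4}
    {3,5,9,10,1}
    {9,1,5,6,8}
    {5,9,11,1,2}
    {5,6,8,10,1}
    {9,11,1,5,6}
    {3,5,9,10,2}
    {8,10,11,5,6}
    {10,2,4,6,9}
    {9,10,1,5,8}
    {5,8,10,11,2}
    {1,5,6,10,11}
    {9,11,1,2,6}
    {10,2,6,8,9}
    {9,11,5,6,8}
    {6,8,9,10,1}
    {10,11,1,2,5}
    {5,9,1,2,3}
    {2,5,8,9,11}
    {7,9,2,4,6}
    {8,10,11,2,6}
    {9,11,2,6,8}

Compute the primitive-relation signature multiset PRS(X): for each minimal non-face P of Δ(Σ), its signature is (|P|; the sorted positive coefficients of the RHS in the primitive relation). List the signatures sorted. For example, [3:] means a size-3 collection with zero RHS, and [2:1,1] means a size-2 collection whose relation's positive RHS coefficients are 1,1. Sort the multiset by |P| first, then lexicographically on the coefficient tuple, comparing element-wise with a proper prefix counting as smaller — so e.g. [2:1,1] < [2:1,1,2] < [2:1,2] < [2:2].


|primitive collections| = 20. Relations:

  P = {5,7}:  v_{5} + v_{7} = 0  so sig = [2:]
  P = {3,6}:  v_{3} + v_{6} = v_{5}  so sig = [2:1]
  P = {4,5}:  v_{4} + v_{5} = v_{10}  so sig = [2:1]
  P = {7,10}:  v_{7} + v_{10} = v_{4}  so sig = [2:1]
  P = {7,11}:  v_{7} + v_{11} = v_{2} + v_{6}  so sig = [2:1,1]
  P = {4,11}:  v_{4} + v_{11} = v_{2} + v_{6} + v_{10}  so sig = [2:1,1,1]
  P = {7,8}:  v_{7} + v_{8} = v_{6} + v_{9} + v_{10}  so sig = [2:1,1,1]
  P = {3,7}:  v_{3} + v_{7} = v_{1} + v_{2} + v_{9} + v_{10}  so sig = [2:1,1,1,1]
  P = {3,4}:  v_{3} + v_{4} = v_{1} + v_{2} + v_{9} + 2·v_{10}  so sig = [2:1,1,1,2]
  P = {3,8}:  v_{3} + v_{8} = 2·v_{5} + v_{9} + v_{10}  so sig = [2:1,1,2]
  P = {4,8}:  v_{4} + v_{8} = v_{6} + v_{9} + 2·v_{10}  so sig = [2:1,1,2]
  P = {3,11}:  v_{3} + v_{11} = v_{2} + 2·v_{5}  so sig = [2:1,2]
  P = {1,2,8}:  v_{1} + v_{2} + v_{8} = v_{5}  so sig = [3:1]
  P = {2,5,6}:  v_{2} + v_{5} + v_{6} = v_{11}  so sig = [3:1]
  P = {9,10,11}:  v_{9} + v_{10} + v_{11} = v_{2} + v_{8}  so sig = [3:1,1]
  P = {1,8,11}:  v_{1} + v_{8} + v_{11} = 2·v_{5} + v_{6}  so sig = [3:1,2]
  P = {5,6,9,10}:  v_{5} + v_{6} + v_{9} + v_{10} = v_{8}  so sig = [4:1]
  P = {1,2,6,9,10}:  v_{1} + v_{2} + v_{6} + v_{9} + v_{10} = 0  so sig = [5:]
  P = {1,2,4,6,9}:  v_{1} + v_{2} + v_{4} + v_{6} + v_{9} = v_{7}  so sig = [5:1]
  P = {1,2,5,9,10}:  v_{1} + v_{2} + v_{5} + v_{9} + v_{10} = v_{3}  so sig = [5:1]

so the primitive-relation signature multiset is
    [2:]
    [2:1]
    [2:1]
    [2:1]
    [2:1,1]
    [2:1,1,1]
    [2:1,1,1]
    [2:1,1,1,1]
    [2:1,1,1,2]
    [2:1,1,2]
    [2:1,1,2]
    [2:1,2]
    [3:1]
    [3:1]
    [3:1,1]
    [3:1,2]
    [4:1]
    [5:]
    [5:1]
    [5:1]


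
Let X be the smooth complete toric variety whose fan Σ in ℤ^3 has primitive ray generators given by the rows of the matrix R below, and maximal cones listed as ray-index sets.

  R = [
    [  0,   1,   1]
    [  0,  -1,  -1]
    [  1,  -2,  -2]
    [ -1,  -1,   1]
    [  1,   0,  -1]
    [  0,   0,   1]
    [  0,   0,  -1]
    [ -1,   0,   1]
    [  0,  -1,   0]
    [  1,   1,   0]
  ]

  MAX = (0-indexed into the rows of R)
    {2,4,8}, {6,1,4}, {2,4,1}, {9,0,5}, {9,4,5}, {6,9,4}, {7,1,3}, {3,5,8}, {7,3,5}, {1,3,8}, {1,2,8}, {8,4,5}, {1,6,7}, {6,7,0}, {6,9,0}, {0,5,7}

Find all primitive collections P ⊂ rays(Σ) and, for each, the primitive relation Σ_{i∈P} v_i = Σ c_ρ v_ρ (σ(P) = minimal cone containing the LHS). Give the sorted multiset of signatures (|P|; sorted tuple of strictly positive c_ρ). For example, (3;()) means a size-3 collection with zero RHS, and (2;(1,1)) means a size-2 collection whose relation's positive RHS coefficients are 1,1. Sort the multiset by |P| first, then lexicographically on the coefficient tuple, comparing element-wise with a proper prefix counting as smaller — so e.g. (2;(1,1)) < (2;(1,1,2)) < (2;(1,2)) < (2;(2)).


The 22 primitive collections of Σ (r=10, n=3):

  P={0,1}:  v_{0} + v_{1} = 0  so sig = (2;())
  P={4,7}:  v_{4} + v_{7} = 0  so sig = (2;())
  P={5,6}:  v_{5} + v_{6} = 0  so sig = (2;())
  P={0,4}:  v_{0} + v_{4} = v_{9}  so sig = (2;(1))
  P={0,8}:  v_{0} + v_{8} = v_{5}  so sig = (2;(1))
  P={1,5}:  v_{1} + v_{5} = v_{8}  so sig = (2;(1))
  P={1,9}:  v_{1} + v_{9} = v_{4}  so sig = (2;(1))
  P={3,4}:  v_{3} + v_{4} = v_{8}  so sig = (2;(1))
  P={3,9}:  v_{3} + v_{9} = v_{5}  so sig = (2;(1))
  P={6,8}:  v_{6} + v_{8} = v_{1}  so sig = (2;(1))
  P={7,8}:  v_{7} + v_{8} = v_{3}  so sig = (2;(1))
  P={7,9}:  v_{7} + v_{9} = v_{0}  so sig = (2;(1))
  P={0,2}:  v_{0} + v_{2} = v_{4} + v_{8}  so sig = (2;(1,1))
  P={0,3}:  v_{0} + v_{3} = v_{5} + v_{7}  so sig = (2;(1,1))
  P={2,7}:  v_{2} + v_{7} = v_{1} + v_{8}  so sig = (2;(1,1))
  P={3,6}:  v_{3} + v_{6} = v_{1} + v_{7}  so sig = (2;(1,1))
  P={8,9}:  v_{8} + v_{9} = v_{4} + v_{5}  so sig = (2;(1,1))
  P={2,3}:  v_{2} + v_{3} = v_{1} + 2·v_{8}  so sig = (2;(1,2))
  P={2,5}:  v_{2} + v_{5} = v_{4} + 2·v_{8}  so sig = (2;(1,2))
  P={2,6}:  v_{2} + v_{6} = 2·v_{1} + v_{4}  so sig = (2;(1,2))
  P={2,9}:  v_{2} + v_{9} = 2·v_{4} + v_{8}  so sig = (2;(1,2))
  P={1,4,8}:  v_{1} + v_{4} + v_{8} = v_{2}  so sig = (3;(1))

so the primitive-relation signature multiset is
    (2;())
    (2;())
    (2;())
    (2;(1))
    (2;(1))
    (2;(1))
    (2;(1))
    (2;(1))
    (2;(1))
    (2;(1))
    (2;(1))
    (2;(1))
    (2;(1,1))
    (2;(1,1))
    (2;(1,1))
    (2;(1,1))
    (2;(1,1))
    (2;(1,2))
    (2;(1,2))
    (2;(1,2))
    (2;(1,2))
    (3;(1))
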